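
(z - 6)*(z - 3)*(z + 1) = z^3 - 8*z^2 + 9*z + 18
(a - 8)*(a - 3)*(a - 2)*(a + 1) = a^4 - 12*a^3 + 33*a^2 - 2*a - 48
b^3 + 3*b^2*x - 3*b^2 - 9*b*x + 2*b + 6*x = (b - 2)*(b - 1)*(b + 3*x)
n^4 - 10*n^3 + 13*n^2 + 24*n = n*(n - 8)*(n - 3)*(n + 1)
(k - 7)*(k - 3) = k^2 - 10*k + 21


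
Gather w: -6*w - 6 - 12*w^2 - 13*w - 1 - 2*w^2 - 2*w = -14*w^2 - 21*w - 7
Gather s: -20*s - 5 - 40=-20*s - 45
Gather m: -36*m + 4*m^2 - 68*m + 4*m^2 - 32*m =8*m^2 - 136*m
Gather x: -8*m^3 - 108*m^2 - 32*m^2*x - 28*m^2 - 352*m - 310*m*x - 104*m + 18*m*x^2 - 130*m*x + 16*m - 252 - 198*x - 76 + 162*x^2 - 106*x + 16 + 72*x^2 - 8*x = -8*m^3 - 136*m^2 - 440*m + x^2*(18*m + 234) + x*(-32*m^2 - 440*m - 312) - 312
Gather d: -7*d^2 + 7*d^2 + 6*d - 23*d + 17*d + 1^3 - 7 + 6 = 0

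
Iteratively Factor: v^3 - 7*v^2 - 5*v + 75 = (v - 5)*(v^2 - 2*v - 15) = (v - 5)*(v + 3)*(v - 5)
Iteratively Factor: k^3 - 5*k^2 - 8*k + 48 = (k - 4)*(k^2 - k - 12) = (k - 4)^2*(k + 3)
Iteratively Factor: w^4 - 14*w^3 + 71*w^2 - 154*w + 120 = (w - 3)*(w^3 - 11*w^2 + 38*w - 40) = (w - 5)*(w - 3)*(w^2 - 6*w + 8) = (w - 5)*(w - 3)*(w - 2)*(w - 4)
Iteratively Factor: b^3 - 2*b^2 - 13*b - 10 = (b + 2)*(b^2 - 4*b - 5) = (b + 1)*(b + 2)*(b - 5)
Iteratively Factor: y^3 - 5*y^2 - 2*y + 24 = (y - 4)*(y^2 - y - 6) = (y - 4)*(y + 2)*(y - 3)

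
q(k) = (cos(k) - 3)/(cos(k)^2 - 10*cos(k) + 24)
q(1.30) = -0.13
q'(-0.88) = -0.01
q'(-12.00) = 0.00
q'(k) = (2*sin(k)*cos(k) - 10*sin(k))*(cos(k) - 3)/(cos(k)^2 - 10*cos(k) + 24)^2 - sin(k)/(cos(k)^2 - 10*cos(k) + 24)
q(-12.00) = -0.13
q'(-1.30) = -0.01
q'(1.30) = 0.01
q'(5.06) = -0.01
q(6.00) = -0.13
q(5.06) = -0.13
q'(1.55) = 0.01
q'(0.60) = 0.00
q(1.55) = -0.13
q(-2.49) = -0.12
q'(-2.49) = -0.01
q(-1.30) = -0.13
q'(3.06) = 0.00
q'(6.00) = 0.00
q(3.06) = -0.11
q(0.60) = -0.13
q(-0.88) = -0.13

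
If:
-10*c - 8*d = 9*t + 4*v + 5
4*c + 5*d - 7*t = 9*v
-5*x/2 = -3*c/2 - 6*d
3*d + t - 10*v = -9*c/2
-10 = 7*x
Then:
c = 13970/58107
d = -5440/8301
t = -3725/19369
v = -2085/19369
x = -10/7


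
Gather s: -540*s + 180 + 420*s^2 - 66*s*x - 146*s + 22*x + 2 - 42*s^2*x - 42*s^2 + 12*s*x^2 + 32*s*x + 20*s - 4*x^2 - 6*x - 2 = s^2*(378 - 42*x) + s*(12*x^2 - 34*x - 666) - 4*x^2 + 16*x + 180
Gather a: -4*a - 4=-4*a - 4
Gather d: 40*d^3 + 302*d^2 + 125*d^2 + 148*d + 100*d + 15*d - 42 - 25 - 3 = 40*d^3 + 427*d^2 + 263*d - 70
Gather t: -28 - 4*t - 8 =-4*t - 36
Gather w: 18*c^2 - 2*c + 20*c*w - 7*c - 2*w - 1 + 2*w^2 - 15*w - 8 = 18*c^2 - 9*c + 2*w^2 + w*(20*c - 17) - 9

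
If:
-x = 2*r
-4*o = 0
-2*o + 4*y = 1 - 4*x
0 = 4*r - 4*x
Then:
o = 0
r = 0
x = 0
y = 1/4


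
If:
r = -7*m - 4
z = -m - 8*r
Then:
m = z/55 - 32/55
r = 4/55 - 7*z/55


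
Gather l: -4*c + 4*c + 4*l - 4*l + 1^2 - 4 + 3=0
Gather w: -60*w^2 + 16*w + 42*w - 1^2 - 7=-60*w^2 + 58*w - 8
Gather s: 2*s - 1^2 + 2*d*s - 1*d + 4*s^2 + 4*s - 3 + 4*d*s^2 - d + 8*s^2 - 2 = -2*d + s^2*(4*d + 12) + s*(2*d + 6) - 6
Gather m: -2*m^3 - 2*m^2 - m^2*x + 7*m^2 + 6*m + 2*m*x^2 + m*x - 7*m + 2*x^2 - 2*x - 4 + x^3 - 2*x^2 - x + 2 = -2*m^3 + m^2*(5 - x) + m*(2*x^2 + x - 1) + x^3 - 3*x - 2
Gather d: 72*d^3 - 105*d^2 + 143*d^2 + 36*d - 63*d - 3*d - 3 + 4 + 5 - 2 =72*d^3 + 38*d^2 - 30*d + 4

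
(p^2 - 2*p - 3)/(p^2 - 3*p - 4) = (p - 3)/(p - 4)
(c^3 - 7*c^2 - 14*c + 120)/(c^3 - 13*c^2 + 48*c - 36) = (c^2 - c - 20)/(c^2 - 7*c + 6)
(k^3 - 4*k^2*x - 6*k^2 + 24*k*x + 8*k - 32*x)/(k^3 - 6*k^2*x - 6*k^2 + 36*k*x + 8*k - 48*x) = (-k + 4*x)/(-k + 6*x)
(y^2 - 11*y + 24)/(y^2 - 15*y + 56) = (y - 3)/(y - 7)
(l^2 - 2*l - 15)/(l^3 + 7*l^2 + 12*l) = (l - 5)/(l*(l + 4))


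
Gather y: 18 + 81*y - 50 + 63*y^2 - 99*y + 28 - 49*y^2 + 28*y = 14*y^2 + 10*y - 4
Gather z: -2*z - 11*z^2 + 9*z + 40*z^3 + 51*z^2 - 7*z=40*z^3 + 40*z^2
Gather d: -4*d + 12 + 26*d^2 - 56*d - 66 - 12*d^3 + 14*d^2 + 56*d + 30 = -12*d^3 + 40*d^2 - 4*d - 24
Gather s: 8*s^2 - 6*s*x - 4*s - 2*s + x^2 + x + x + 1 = 8*s^2 + s*(-6*x - 6) + x^2 + 2*x + 1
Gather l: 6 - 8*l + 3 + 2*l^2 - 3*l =2*l^2 - 11*l + 9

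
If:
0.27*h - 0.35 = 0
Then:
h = 1.30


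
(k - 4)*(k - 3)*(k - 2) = k^3 - 9*k^2 + 26*k - 24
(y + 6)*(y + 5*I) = y^2 + 6*y + 5*I*y + 30*I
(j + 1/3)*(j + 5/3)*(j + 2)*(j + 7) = j^4 + 11*j^3 + 293*j^2/9 + 33*j + 70/9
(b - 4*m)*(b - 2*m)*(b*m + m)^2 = b^4*m^2 - 6*b^3*m^3 + 2*b^3*m^2 + 8*b^2*m^4 - 12*b^2*m^3 + b^2*m^2 + 16*b*m^4 - 6*b*m^3 + 8*m^4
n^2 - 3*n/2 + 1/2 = (n - 1)*(n - 1/2)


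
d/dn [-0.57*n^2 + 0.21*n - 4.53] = 0.21 - 1.14*n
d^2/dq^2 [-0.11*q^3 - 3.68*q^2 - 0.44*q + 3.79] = -0.66*q - 7.36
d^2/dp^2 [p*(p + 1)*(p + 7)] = 6*p + 16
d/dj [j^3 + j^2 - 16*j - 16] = 3*j^2 + 2*j - 16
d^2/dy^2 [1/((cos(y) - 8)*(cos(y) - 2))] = (-4*sin(y)^4 + 38*sin(y)^2 - 395*cos(y)/2 + 15*cos(3*y)/2 + 134)/((cos(y) - 8)^3*(cos(y) - 2)^3)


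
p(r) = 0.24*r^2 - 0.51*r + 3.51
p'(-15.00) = -7.71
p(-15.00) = 65.16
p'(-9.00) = -4.83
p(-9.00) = 27.54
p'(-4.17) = -2.51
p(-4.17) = 9.81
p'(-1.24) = -1.11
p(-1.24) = 4.51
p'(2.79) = 0.83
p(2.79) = 3.96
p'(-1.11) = -1.04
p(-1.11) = 4.37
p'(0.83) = -0.11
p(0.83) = 3.25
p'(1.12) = 0.03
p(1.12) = 3.24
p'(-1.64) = -1.30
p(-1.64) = 4.99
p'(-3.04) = -1.97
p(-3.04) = 7.28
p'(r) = 0.48*r - 0.51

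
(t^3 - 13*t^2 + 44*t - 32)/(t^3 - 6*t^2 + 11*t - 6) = (t^2 - 12*t + 32)/(t^2 - 5*t + 6)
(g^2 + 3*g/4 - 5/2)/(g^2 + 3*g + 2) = (g - 5/4)/(g + 1)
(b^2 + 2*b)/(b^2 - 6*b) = (b + 2)/(b - 6)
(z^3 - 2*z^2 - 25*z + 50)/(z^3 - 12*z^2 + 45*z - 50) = (z + 5)/(z - 5)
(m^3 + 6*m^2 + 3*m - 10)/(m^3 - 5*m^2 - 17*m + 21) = (m^2 + 7*m + 10)/(m^2 - 4*m - 21)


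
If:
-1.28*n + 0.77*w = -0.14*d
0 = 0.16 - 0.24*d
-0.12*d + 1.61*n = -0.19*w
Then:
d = 0.67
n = 0.05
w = -0.03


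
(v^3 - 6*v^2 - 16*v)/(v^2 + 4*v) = (v^2 - 6*v - 16)/(v + 4)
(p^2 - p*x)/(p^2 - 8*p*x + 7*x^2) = p/(p - 7*x)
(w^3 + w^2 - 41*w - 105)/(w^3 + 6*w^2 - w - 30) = (w - 7)/(w - 2)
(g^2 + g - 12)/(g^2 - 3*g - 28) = (g - 3)/(g - 7)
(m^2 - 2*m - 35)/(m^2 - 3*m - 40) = (m - 7)/(m - 8)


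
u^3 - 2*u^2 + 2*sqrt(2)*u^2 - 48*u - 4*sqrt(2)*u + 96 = (u - 2)*(u - 4*sqrt(2))*(u + 6*sqrt(2))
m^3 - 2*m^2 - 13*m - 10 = (m - 5)*(m + 1)*(m + 2)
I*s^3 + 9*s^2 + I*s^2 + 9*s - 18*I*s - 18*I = (s - 6*I)*(s - 3*I)*(I*s + I)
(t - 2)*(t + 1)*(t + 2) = t^3 + t^2 - 4*t - 4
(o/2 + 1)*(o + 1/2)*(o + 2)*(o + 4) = o^4/2 + 17*o^3/4 + 12*o^2 + 13*o + 4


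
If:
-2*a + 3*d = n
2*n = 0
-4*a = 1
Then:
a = -1/4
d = -1/6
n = 0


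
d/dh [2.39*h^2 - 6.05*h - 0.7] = 4.78*h - 6.05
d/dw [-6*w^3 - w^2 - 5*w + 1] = -18*w^2 - 2*w - 5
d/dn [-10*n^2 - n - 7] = -20*n - 1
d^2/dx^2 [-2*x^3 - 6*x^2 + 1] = -12*x - 12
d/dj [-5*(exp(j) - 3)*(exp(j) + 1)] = 10*(1 - exp(j))*exp(j)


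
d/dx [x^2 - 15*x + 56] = 2*x - 15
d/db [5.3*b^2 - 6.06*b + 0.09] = 10.6*b - 6.06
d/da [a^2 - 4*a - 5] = 2*a - 4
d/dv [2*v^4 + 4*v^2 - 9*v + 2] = 8*v^3 + 8*v - 9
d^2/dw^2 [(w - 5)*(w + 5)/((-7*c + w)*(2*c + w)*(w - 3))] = 2*(2*w*(2*c + w)^2*(7*c - w)^2*(w - 3) - 2*w*(2*c + w)^2*(7*c - w)*(w - 3)^2 + 2*w*(2*c + w)*(7*c - w)^2*(w - 3)^2 - (2*c + w)^2*(7*c - w)^2*(w - 5)*(w + 5) - (2*c + w)^2*(7*c - w)^2*(w - 3)^2 + (2*c + w)^2*(7*c - w)*(w - 5)*(w - 3)*(w + 5) - (2*c + w)^2*(w - 5)*(w - 3)^2*(w + 5) - (2*c + w)*(7*c - w)^2*(w - 5)*(w - 3)*(w + 5) + (2*c + w)*(7*c - w)*(w - 5)*(w - 3)^2*(w + 5) - (7*c - w)^2*(w - 5)*(w - 3)^2*(w + 5))/((2*c + w)^3*(7*c - w)^3*(w - 3)^3)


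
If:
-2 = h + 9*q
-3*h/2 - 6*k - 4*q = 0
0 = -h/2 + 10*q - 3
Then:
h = -94/29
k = 125/174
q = 4/29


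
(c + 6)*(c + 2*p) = c^2 + 2*c*p + 6*c + 12*p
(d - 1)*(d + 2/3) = d^2 - d/3 - 2/3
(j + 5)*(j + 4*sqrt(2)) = j^2 + 5*j + 4*sqrt(2)*j + 20*sqrt(2)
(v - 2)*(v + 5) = v^2 + 3*v - 10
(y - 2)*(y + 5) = y^2 + 3*y - 10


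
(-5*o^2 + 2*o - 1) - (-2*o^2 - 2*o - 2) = -3*o^2 + 4*o + 1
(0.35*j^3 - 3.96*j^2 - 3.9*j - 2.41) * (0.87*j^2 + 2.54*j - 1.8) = 0.3045*j^5 - 2.5562*j^4 - 14.0814*j^3 - 4.8747*j^2 + 0.898599999999999*j + 4.338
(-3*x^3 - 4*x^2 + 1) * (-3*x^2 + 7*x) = 9*x^5 - 9*x^4 - 28*x^3 - 3*x^2 + 7*x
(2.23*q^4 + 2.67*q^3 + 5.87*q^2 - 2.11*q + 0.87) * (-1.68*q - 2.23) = -3.7464*q^5 - 9.4585*q^4 - 15.8157*q^3 - 9.5453*q^2 + 3.2437*q - 1.9401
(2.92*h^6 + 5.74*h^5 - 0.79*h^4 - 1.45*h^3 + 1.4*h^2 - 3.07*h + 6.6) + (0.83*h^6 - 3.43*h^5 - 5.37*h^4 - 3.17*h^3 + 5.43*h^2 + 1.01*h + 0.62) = 3.75*h^6 + 2.31*h^5 - 6.16*h^4 - 4.62*h^3 + 6.83*h^2 - 2.06*h + 7.22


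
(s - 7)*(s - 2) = s^2 - 9*s + 14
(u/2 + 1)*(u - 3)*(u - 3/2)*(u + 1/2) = u^4/2 - u^3 - 23*u^2/8 + 27*u/8 + 9/4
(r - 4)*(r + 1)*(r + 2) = r^3 - r^2 - 10*r - 8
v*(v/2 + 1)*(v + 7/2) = v^3/2 + 11*v^2/4 + 7*v/2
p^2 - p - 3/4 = (p - 3/2)*(p + 1/2)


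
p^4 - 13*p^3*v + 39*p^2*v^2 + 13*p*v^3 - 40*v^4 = (p - 8*v)*(p - 5*v)*(p - v)*(p + v)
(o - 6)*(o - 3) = o^2 - 9*o + 18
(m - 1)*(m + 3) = m^2 + 2*m - 3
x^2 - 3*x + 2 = (x - 2)*(x - 1)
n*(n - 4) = n^2 - 4*n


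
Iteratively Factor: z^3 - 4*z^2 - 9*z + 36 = (z - 4)*(z^2 - 9) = (z - 4)*(z + 3)*(z - 3)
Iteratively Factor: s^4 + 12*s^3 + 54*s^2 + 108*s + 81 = (s + 3)*(s^3 + 9*s^2 + 27*s + 27) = (s + 3)^2*(s^2 + 6*s + 9) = (s + 3)^3*(s + 3)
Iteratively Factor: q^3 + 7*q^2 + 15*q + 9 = (q + 1)*(q^2 + 6*q + 9) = (q + 1)*(q + 3)*(q + 3)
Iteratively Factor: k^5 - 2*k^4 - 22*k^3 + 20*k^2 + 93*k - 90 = (k - 2)*(k^4 - 22*k^2 - 24*k + 45) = (k - 2)*(k - 1)*(k^3 + k^2 - 21*k - 45) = (k - 5)*(k - 2)*(k - 1)*(k^2 + 6*k + 9) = (k - 5)*(k - 2)*(k - 1)*(k + 3)*(k + 3)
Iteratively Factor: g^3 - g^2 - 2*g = (g + 1)*(g^2 - 2*g) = g*(g + 1)*(g - 2)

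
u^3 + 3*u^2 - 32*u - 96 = (u + 3)*(u - 4*sqrt(2))*(u + 4*sqrt(2))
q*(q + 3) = q^2 + 3*q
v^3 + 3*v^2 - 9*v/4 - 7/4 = (v - 1)*(v + 1/2)*(v + 7/2)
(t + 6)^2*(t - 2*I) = t^3 + 12*t^2 - 2*I*t^2 + 36*t - 24*I*t - 72*I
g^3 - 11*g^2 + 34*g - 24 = (g - 6)*(g - 4)*(g - 1)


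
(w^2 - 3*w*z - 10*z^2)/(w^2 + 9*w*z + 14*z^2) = (w - 5*z)/(w + 7*z)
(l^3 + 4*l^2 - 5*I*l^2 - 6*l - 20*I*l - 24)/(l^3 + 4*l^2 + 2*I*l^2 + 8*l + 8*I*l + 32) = (l - 3*I)/(l + 4*I)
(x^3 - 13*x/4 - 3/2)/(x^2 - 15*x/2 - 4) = (x^2 - x/2 - 3)/(x - 8)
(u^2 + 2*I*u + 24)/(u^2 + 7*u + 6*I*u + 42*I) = (u - 4*I)/(u + 7)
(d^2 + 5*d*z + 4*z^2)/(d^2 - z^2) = (-d - 4*z)/(-d + z)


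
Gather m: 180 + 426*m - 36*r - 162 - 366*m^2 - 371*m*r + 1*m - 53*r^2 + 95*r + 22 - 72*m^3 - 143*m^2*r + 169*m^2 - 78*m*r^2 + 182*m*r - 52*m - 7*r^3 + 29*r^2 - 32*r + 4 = -72*m^3 + m^2*(-143*r - 197) + m*(-78*r^2 - 189*r + 375) - 7*r^3 - 24*r^2 + 27*r + 44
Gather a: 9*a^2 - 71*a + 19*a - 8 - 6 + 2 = 9*a^2 - 52*a - 12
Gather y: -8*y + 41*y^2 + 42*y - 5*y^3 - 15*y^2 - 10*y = -5*y^3 + 26*y^2 + 24*y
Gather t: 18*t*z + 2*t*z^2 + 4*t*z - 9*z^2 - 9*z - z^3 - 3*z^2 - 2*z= t*(2*z^2 + 22*z) - z^3 - 12*z^2 - 11*z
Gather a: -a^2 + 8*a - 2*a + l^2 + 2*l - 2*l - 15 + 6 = -a^2 + 6*a + l^2 - 9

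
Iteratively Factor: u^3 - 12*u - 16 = (u - 4)*(u^2 + 4*u + 4) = (u - 4)*(u + 2)*(u + 2)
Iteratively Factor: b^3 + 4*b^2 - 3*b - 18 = (b - 2)*(b^2 + 6*b + 9) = (b - 2)*(b + 3)*(b + 3)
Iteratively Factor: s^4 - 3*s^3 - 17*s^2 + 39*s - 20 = (s - 5)*(s^3 + 2*s^2 - 7*s + 4) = (s - 5)*(s - 1)*(s^2 + 3*s - 4) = (s - 5)*(s - 1)^2*(s + 4)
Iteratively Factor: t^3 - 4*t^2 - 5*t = (t - 5)*(t^2 + t) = (t - 5)*(t + 1)*(t)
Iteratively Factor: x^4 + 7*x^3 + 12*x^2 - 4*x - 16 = (x - 1)*(x^3 + 8*x^2 + 20*x + 16) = (x - 1)*(x + 2)*(x^2 + 6*x + 8) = (x - 1)*(x + 2)^2*(x + 4)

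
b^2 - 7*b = b*(b - 7)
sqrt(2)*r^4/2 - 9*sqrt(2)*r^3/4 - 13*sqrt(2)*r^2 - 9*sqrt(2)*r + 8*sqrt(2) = (r - 8)*(r - 1/2)*(r + 2)*(sqrt(2)*r/2 + sqrt(2))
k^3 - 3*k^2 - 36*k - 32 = (k - 8)*(k + 1)*(k + 4)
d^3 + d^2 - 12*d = d*(d - 3)*(d + 4)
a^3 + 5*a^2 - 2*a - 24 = (a - 2)*(a + 3)*(a + 4)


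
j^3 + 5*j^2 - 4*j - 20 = (j - 2)*(j + 2)*(j + 5)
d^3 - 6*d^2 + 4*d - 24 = (d - 6)*(d - 2*I)*(d + 2*I)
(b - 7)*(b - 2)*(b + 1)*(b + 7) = b^4 - b^3 - 51*b^2 + 49*b + 98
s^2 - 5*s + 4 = (s - 4)*(s - 1)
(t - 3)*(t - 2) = t^2 - 5*t + 6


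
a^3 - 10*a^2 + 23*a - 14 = (a - 7)*(a - 2)*(a - 1)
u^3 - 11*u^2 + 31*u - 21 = (u - 7)*(u - 3)*(u - 1)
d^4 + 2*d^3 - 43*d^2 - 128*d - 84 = (d - 7)*(d + 1)*(d + 2)*(d + 6)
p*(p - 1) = p^2 - p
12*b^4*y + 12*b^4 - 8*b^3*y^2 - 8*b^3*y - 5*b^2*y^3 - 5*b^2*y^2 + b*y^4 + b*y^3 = (-6*b + y)*(-b + y)*(2*b + y)*(b*y + b)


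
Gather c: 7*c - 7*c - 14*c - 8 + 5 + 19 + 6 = 22 - 14*c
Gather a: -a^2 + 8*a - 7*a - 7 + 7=-a^2 + a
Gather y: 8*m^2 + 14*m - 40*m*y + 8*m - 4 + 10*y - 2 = 8*m^2 + 22*m + y*(10 - 40*m) - 6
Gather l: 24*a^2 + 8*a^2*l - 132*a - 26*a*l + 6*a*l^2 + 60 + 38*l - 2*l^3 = 24*a^2 + 6*a*l^2 - 132*a - 2*l^3 + l*(8*a^2 - 26*a + 38) + 60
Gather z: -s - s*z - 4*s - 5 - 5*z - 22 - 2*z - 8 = -5*s + z*(-s - 7) - 35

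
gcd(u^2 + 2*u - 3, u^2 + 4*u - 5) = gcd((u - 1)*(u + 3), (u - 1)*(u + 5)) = u - 1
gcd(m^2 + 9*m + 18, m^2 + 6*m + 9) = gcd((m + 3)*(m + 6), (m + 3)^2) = m + 3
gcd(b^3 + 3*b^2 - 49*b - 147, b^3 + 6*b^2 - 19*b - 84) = b^2 + 10*b + 21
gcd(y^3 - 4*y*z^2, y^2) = y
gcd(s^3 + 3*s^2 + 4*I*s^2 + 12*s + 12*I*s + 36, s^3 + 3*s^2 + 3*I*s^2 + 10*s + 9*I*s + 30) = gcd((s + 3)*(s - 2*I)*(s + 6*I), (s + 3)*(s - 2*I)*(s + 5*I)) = s^2 + s*(3 - 2*I) - 6*I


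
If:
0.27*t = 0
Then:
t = 0.00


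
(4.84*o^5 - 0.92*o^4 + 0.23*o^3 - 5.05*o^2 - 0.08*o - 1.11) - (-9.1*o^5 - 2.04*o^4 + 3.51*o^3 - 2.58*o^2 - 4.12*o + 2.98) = 13.94*o^5 + 1.12*o^4 - 3.28*o^3 - 2.47*o^2 + 4.04*o - 4.09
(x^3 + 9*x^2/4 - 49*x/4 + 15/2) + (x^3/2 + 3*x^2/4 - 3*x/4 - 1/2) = 3*x^3/2 + 3*x^2 - 13*x + 7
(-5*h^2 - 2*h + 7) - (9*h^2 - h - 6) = -14*h^2 - h + 13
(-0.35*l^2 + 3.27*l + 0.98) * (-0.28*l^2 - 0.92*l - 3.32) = 0.098*l^4 - 0.5936*l^3 - 2.1208*l^2 - 11.758*l - 3.2536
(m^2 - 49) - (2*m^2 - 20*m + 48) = -m^2 + 20*m - 97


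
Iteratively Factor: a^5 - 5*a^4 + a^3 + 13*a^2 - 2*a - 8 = (a - 2)*(a^4 - 3*a^3 - 5*a^2 + 3*a + 4) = (a - 4)*(a - 2)*(a^3 + a^2 - a - 1) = (a - 4)*(a - 2)*(a + 1)*(a^2 - 1) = (a - 4)*(a - 2)*(a - 1)*(a + 1)*(a + 1)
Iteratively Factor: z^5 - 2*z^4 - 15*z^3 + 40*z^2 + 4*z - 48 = (z - 2)*(z^4 - 15*z^2 + 10*z + 24) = (z - 2)^2*(z^3 + 2*z^2 - 11*z - 12) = (z - 2)^2*(z + 1)*(z^2 + z - 12) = (z - 3)*(z - 2)^2*(z + 1)*(z + 4)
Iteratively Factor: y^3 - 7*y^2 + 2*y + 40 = (y - 5)*(y^2 - 2*y - 8) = (y - 5)*(y - 4)*(y + 2)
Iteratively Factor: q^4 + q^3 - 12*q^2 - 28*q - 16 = (q + 2)*(q^3 - q^2 - 10*q - 8) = (q + 2)^2*(q^2 - 3*q - 4) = (q + 1)*(q + 2)^2*(q - 4)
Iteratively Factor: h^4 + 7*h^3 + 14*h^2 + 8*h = (h + 4)*(h^3 + 3*h^2 + 2*h) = (h + 2)*(h + 4)*(h^2 + h) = (h + 1)*(h + 2)*(h + 4)*(h)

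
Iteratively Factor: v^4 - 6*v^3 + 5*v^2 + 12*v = (v - 4)*(v^3 - 2*v^2 - 3*v) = v*(v - 4)*(v^2 - 2*v - 3) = v*(v - 4)*(v - 3)*(v + 1)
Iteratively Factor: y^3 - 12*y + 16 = (y + 4)*(y^2 - 4*y + 4) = (y - 2)*(y + 4)*(y - 2)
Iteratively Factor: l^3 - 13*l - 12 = (l - 4)*(l^2 + 4*l + 3) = (l - 4)*(l + 1)*(l + 3)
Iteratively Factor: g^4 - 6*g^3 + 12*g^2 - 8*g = (g - 2)*(g^3 - 4*g^2 + 4*g) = (g - 2)^2*(g^2 - 2*g) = g*(g - 2)^2*(g - 2)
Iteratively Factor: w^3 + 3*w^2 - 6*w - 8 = (w + 1)*(w^2 + 2*w - 8) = (w + 1)*(w + 4)*(w - 2)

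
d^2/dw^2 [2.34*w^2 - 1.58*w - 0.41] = 4.68000000000000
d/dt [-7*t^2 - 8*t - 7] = -14*t - 8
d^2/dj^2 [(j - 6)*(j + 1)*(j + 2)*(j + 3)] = 12*j^2 - 50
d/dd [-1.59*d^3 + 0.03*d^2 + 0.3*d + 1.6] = -4.77*d^2 + 0.06*d + 0.3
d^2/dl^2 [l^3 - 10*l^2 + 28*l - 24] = 6*l - 20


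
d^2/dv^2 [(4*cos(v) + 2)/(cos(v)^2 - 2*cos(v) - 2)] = 4*(5*sin(v)^4*cos(v) + 4*sin(v)^4 - 7*sin(v)^2 + 5*cos(v)/4 + 3*cos(3*v) - cos(5*v)/4 + 5)/(sin(v)^2 + 2*cos(v) + 1)^3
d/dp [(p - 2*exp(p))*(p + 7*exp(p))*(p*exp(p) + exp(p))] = (p^3 + 10*p^2*exp(p) + 4*p^2 - 42*p*exp(2*p) + 20*p*exp(p) + 2*p - 56*exp(2*p) + 5*exp(p))*exp(p)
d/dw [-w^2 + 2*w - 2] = 2 - 2*w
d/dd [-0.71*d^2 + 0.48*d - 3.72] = 0.48 - 1.42*d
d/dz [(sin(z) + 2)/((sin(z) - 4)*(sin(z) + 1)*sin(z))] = (-2*sin(z)^3 - 3*sin(z)^2 + 12*sin(z) + 8)*cos(z)/((sin(z) - 4)^2*(sin(z) + 1)^2*sin(z)^2)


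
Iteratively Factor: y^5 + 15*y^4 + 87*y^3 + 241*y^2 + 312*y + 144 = (y + 4)*(y^4 + 11*y^3 + 43*y^2 + 69*y + 36) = (y + 3)*(y + 4)*(y^3 + 8*y^2 + 19*y + 12) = (y + 1)*(y + 3)*(y + 4)*(y^2 + 7*y + 12) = (y + 1)*(y + 3)*(y + 4)^2*(y + 3)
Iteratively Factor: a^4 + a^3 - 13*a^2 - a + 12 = (a - 3)*(a^3 + 4*a^2 - a - 4) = (a - 3)*(a - 1)*(a^2 + 5*a + 4) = (a - 3)*(a - 1)*(a + 1)*(a + 4)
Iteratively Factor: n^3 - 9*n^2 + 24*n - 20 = (n - 2)*(n^2 - 7*n + 10) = (n - 5)*(n - 2)*(n - 2)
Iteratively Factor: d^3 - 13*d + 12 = (d - 1)*(d^2 + d - 12) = (d - 1)*(d + 4)*(d - 3)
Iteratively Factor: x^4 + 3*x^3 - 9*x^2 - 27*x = (x - 3)*(x^3 + 6*x^2 + 9*x) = (x - 3)*(x + 3)*(x^2 + 3*x) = x*(x - 3)*(x + 3)*(x + 3)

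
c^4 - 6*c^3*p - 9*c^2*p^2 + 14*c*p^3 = c*(c - 7*p)*(c - p)*(c + 2*p)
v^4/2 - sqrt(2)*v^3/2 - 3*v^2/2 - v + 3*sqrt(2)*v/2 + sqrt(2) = (v/2 + 1/2)*(v - 2)*(v + 1)*(v - sqrt(2))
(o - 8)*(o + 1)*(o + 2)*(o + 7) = o^4 + 2*o^3 - 57*o^2 - 170*o - 112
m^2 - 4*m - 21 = (m - 7)*(m + 3)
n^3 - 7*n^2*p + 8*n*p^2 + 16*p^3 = (n - 4*p)^2*(n + p)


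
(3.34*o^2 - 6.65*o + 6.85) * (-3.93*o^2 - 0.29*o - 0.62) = -13.1262*o^4 + 25.1659*o^3 - 27.0628*o^2 + 2.1365*o - 4.247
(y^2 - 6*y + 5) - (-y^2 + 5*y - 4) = 2*y^2 - 11*y + 9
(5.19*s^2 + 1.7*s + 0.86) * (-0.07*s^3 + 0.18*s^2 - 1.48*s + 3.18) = -0.3633*s^5 + 0.8152*s^4 - 7.4354*s^3 + 14.143*s^2 + 4.1332*s + 2.7348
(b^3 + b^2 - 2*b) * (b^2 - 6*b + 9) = b^5 - 5*b^4 + b^3 + 21*b^2 - 18*b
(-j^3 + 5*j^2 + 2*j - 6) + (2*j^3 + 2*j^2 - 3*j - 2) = j^3 + 7*j^2 - j - 8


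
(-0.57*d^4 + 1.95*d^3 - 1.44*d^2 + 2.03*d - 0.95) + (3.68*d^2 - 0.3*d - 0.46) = -0.57*d^4 + 1.95*d^3 + 2.24*d^2 + 1.73*d - 1.41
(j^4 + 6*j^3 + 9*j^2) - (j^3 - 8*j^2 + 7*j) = j^4 + 5*j^3 + 17*j^2 - 7*j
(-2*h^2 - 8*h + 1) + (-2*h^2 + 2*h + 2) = -4*h^2 - 6*h + 3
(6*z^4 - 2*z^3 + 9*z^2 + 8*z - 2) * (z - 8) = 6*z^5 - 50*z^4 + 25*z^3 - 64*z^2 - 66*z + 16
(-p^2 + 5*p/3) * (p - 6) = -p^3 + 23*p^2/3 - 10*p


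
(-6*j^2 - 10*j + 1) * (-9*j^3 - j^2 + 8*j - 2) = 54*j^5 + 96*j^4 - 47*j^3 - 69*j^2 + 28*j - 2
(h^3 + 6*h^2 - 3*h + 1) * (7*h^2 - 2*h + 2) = 7*h^5 + 40*h^4 - 31*h^3 + 25*h^2 - 8*h + 2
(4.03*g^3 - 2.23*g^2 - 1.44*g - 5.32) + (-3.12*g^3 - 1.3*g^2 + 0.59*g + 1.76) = 0.91*g^3 - 3.53*g^2 - 0.85*g - 3.56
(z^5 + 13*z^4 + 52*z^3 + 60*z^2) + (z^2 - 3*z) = z^5 + 13*z^4 + 52*z^3 + 61*z^2 - 3*z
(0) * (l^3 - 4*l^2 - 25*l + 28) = 0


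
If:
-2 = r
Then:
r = -2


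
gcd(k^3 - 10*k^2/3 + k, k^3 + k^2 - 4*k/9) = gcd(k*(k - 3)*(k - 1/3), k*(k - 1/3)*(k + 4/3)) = k^2 - k/3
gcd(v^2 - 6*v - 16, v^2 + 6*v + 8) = v + 2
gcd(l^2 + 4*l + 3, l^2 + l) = l + 1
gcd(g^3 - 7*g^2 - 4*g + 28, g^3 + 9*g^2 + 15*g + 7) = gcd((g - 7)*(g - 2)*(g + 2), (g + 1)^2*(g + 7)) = 1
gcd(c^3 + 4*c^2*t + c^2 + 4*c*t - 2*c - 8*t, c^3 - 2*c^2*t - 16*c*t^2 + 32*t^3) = c + 4*t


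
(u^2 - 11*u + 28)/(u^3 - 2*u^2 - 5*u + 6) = (u^2 - 11*u + 28)/(u^3 - 2*u^2 - 5*u + 6)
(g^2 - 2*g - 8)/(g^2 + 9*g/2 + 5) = 2*(g - 4)/(2*g + 5)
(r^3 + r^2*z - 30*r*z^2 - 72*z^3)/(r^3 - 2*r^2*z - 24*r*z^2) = (r + 3*z)/r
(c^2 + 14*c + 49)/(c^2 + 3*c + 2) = (c^2 + 14*c + 49)/(c^2 + 3*c + 2)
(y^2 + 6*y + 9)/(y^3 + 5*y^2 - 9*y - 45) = (y + 3)/(y^2 + 2*y - 15)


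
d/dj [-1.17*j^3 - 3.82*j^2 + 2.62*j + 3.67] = -3.51*j^2 - 7.64*j + 2.62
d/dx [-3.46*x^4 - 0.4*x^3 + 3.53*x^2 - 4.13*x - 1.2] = -13.84*x^3 - 1.2*x^2 + 7.06*x - 4.13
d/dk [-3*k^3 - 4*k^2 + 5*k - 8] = -9*k^2 - 8*k + 5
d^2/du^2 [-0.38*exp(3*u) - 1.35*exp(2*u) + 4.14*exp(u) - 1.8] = (-3.42*exp(2*u) - 5.4*exp(u) + 4.14)*exp(u)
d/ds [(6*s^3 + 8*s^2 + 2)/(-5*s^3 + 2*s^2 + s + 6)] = 2*(26*s^4 + 6*s^3 + 73*s^2 + 44*s - 1)/(25*s^6 - 20*s^5 - 6*s^4 - 56*s^3 + 25*s^2 + 12*s + 36)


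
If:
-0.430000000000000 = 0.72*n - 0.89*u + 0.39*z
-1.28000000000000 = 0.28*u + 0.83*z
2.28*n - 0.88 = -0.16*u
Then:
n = 0.38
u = 0.10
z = -1.58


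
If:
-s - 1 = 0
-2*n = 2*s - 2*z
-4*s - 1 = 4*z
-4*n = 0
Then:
No Solution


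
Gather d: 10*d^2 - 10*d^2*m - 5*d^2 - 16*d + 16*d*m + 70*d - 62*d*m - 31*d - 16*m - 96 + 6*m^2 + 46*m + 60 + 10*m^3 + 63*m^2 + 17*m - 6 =d^2*(5 - 10*m) + d*(23 - 46*m) + 10*m^3 + 69*m^2 + 47*m - 42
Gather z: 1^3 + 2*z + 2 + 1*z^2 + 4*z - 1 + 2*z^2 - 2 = 3*z^2 + 6*z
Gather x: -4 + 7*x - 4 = 7*x - 8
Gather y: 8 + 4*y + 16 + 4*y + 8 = 8*y + 32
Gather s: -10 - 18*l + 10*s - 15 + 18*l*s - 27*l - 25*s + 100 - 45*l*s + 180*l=135*l + s*(-27*l - 15) + 75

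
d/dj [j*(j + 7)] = 2*j + 7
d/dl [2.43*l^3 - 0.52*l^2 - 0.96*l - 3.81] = 7.29*l^2 - 1.04*l - 0.96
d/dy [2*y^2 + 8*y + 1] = 4*y + 8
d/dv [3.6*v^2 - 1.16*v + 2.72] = 7.2*v - 1.16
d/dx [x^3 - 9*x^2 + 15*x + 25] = 3*x^2 - 18*x + 15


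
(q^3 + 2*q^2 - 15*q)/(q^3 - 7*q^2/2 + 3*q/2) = 2*(q + 5)/(2*q - 1)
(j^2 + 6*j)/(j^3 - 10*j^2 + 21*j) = (j + 6)/(j^2 - 10*j + 21)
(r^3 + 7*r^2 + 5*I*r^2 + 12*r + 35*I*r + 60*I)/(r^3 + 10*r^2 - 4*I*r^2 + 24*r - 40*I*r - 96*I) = (r^2 + r*(3 + 5*I) + 15*I)/(r^2 + r*(6 - 4*I) - 24*I)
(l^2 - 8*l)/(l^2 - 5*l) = (l - 8)/(l - 5)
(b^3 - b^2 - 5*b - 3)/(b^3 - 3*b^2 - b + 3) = (b + 1)/(b - 1)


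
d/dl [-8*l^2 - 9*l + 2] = -16*l - 9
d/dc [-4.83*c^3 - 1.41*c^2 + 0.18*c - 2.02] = -14.49*c^2 - 2.82*c + 0.18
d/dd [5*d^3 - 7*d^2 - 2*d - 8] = 15*d^2 - 14*d - 2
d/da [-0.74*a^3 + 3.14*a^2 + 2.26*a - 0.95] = -2.22*a^2 + 6.28*a + 2.26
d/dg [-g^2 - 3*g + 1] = -2*g - 3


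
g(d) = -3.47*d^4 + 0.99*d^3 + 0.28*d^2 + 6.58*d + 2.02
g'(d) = -13.88*d^3 + 2.97*d^2 + 0.56*d + 6.58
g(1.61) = -5.84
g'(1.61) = -42.75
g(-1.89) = -60.38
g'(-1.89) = 109.84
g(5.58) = -3144.62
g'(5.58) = -2309.35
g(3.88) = -696.83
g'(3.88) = -757.28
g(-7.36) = -10608.12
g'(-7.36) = 5697.14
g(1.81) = -16.53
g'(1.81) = -64.98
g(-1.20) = -14.38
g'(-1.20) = 34.17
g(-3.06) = -348.10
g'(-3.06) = 430.37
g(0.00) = 2.02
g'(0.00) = 6.58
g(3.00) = -230.06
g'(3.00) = -339.77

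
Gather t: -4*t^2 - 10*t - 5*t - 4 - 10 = -4*t^2 - 15*t - 14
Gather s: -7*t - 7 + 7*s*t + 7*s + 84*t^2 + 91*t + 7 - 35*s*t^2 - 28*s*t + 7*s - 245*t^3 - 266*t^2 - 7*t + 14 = s*(-35*t^2 - 21*t + 14) - 245*t^3 - 182*t^2 + 77*t + 14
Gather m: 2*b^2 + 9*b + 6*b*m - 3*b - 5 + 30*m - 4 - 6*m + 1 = 2*b^2 + 6*b + m*(6*b + 24) - 8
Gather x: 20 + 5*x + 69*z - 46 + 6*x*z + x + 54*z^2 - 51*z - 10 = x*(6*z + 6) + 54*z^2 + 18*z - 36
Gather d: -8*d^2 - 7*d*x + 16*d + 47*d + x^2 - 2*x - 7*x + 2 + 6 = -8*d^2 + d*(63 - 7*x) + x^2 - 9*x + 8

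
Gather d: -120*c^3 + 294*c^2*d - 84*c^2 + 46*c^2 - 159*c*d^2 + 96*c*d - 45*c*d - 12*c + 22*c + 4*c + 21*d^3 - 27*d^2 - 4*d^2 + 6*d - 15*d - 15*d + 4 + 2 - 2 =-120*c^3 - 38*c^2 + 14*c + 21*d^3 + d^2*(-159*c - 31) + d*(294*c^2 + 51*c - 24) + 4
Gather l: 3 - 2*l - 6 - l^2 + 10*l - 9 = -l^2 + 8*l - 12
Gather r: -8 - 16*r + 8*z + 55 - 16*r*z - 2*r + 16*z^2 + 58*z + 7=r*(-16*z - 18) + 16*z^2 + 66*z + 54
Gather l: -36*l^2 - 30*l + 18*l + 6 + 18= -36*l^2 - 12*l + 24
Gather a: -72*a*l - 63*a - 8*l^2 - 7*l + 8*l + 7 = a*(-72*l - 63) - 8*l^2 + l + 7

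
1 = 1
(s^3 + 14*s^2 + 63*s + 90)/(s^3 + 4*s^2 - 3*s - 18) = (s^2 + 11*s + 30)/(s^2 + s - 6)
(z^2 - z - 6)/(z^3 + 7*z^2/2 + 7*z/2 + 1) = 2*(z - 3)/(2*z^2 + 3*z + 1)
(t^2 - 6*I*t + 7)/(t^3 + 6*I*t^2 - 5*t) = (t - 7*I)/(t*(t + 5*I))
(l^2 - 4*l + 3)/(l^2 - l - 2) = (-l^2 + 4*l - 3)/(-l^2 + l + 2)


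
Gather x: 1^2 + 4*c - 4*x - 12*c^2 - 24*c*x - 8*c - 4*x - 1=-12*c^2 - 4*c + x*(-24*c - 8)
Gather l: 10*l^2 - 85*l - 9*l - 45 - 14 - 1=10*l^2 - 94*l - 60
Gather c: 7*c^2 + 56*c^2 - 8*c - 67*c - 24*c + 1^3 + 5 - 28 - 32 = 63*c^2 - 99*c - 54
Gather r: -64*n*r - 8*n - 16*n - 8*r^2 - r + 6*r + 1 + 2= -24*n - 8*r^2 + r*(5 - 64*n) + 3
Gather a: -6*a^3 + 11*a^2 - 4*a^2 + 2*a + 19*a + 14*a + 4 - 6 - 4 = -6*a^3 + 7*a^2 + 35*a - 6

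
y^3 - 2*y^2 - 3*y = y*(y - 3)*(y + 1)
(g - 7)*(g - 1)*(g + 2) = g^3 - 6*g^2 - 9*g + 14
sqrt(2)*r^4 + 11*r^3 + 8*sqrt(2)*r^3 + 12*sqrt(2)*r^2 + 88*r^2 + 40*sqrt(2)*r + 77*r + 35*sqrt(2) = (r + 7)*(r + sqrt(2)/2)*(r + 5*sqrt(2))*(sqrt(2)*r + sqrt(2))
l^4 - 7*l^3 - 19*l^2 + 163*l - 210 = (l - 7)*(l - 3)*(l - 2)*(l + 5)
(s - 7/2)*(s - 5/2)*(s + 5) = s^3 - s^2 - 85*s/4 + 175/4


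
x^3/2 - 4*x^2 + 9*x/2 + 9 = (x/2 + 1/2)*(x - 6)*(x - 3)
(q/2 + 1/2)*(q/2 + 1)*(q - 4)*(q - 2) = q^4/4 - 3*q^3/4 - 2*q^2 + 3*q + 4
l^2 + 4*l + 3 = (l + 1)*(l + 3)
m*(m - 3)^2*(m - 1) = m^4 - 7*m^3 + 15*m^2 - 9*m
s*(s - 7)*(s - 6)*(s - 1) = s^4 - 14*s^3 + 55*s^2 - 42*s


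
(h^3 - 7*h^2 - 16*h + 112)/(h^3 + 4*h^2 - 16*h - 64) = (h - 7)/(h + 4)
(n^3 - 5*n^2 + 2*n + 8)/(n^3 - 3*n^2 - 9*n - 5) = (n^2 - 6*n + 8)/(n^2 - 4*n - 5)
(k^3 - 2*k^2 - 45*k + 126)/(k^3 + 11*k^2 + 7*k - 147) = (k - 6)/(k + 7)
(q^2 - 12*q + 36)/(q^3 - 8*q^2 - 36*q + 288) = (q - 6)/(q^2 - 2*q - 48)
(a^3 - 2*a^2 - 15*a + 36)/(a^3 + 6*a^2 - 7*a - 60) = (a - 3)/(a + 5)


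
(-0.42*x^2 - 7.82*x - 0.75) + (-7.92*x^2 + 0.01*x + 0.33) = -8.34*x^2 - 7.81*x - 0.42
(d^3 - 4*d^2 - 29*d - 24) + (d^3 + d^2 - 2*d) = 2*d^3 - 3*d^2 - 31*d - 24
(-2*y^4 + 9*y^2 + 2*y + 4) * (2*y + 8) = -4*y^5 - 16*y^4 + 18*y^3 + 76*y^2 + 24*y + 32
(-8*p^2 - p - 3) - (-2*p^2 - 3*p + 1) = -6*p^2 + 2*p - 4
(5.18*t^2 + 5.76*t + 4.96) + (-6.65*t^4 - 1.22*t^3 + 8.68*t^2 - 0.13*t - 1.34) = -6.65*t^4 - 1.22*t^3 + 13.86*t^2 + 5.63*t + 3.62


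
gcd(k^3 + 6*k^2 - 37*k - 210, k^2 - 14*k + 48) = k - 6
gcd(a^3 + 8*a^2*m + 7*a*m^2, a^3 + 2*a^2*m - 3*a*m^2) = a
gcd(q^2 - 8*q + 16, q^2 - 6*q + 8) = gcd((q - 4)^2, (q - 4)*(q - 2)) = q - 4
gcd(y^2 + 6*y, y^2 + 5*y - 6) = y + 6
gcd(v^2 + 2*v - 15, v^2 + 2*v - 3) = 1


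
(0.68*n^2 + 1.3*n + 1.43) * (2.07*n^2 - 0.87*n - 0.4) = 1.4076*n^4 + 2.0994*n^3 + 1.5571*n^2 - 1.7641*n - 0.572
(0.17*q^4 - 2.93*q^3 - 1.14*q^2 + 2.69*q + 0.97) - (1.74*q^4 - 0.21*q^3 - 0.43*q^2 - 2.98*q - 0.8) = -1.57*q^4 - 2.72*q^3 - 0.71*q^2 + 5.67*q + 1.77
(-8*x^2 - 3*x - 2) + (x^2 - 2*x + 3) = -7*x^2 - 5*x + 1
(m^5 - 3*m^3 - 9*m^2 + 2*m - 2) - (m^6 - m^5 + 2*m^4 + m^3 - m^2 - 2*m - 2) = -m^6 + 2*m^5 - 2*m^4 - 4*m^3 - 8*m^2 + 4*m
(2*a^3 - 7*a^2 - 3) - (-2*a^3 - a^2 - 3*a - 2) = 4*a^3 - 6*a^2 + 3*a - 1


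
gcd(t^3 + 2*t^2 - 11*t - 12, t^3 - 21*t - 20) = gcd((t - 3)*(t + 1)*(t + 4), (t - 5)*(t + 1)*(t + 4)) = t^2 + 5*t + 4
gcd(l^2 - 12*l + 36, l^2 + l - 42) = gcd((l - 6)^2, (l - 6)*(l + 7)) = l - 6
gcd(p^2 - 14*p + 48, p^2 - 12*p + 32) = p - 8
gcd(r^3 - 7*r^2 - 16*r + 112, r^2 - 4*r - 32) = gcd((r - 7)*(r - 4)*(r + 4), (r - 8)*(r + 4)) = r + 4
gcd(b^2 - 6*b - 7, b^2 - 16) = 1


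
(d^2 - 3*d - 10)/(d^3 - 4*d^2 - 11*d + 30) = (d + 2)/(d^2 + d - 6)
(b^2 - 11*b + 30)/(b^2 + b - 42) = (b - 5)/(b + 7)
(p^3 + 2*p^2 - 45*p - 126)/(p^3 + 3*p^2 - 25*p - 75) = (p^2 - p - 42)/(p^2 - 25)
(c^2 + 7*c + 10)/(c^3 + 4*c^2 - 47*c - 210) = (c + 2)/(c^2 - c - 42)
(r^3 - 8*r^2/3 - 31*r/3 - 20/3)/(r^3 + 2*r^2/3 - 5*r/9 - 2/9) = 3*(3*r^2 - 11*r - 20)/(9*r^2 - 3*r - 2)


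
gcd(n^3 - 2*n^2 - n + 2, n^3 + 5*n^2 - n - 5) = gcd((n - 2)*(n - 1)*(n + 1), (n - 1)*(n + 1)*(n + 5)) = n^2 - 1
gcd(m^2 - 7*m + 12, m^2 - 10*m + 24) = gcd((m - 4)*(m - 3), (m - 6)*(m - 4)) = m - 4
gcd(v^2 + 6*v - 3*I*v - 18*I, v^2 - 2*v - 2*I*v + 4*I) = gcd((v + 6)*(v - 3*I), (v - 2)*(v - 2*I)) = 1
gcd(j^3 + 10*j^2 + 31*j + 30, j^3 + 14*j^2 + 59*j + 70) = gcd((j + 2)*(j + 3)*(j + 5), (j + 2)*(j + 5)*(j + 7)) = j^2 + 7*j + 10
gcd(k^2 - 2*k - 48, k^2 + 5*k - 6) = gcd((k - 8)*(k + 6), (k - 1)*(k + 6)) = k + 6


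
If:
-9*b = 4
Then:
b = -4/9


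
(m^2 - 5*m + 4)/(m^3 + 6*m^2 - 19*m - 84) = (m - 1)/(m^2 + 10*m + 21)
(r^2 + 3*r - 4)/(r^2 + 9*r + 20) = (r - 1)/(r + 5)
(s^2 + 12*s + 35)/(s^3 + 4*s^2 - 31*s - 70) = (s + 5)/(s^2 - 3*s - 10)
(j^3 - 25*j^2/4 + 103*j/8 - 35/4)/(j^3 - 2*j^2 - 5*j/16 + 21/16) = 2*(2*j^2 - 9*j + 10)/(4*j^2 - j - 3)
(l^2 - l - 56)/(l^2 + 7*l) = (l - 8)/l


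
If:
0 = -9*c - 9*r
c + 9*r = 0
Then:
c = 0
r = 0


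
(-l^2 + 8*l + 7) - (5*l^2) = -6*l^2 + 8*l + 7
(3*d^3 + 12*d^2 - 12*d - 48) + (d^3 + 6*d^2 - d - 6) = 4*d^3 + 18*d^2 - 13*d - 54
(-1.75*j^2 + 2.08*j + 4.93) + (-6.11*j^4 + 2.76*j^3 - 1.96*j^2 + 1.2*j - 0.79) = -6.11*j^4 + 2.76*j^3 - 3.71*j^2 + 3.28*j + 4.14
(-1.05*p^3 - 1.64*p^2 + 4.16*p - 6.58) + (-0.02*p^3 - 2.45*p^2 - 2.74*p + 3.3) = -1.07*p^3 - 4.09*p^2 + 1.42*p - 3.28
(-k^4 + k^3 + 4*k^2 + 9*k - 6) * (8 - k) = k^5 - 9*k^4 + 4*k^3 + 23*k^2 + 78*k - 48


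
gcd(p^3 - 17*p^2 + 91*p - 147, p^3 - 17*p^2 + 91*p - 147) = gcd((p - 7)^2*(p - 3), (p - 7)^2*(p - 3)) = p^3 - 17*p^2 + 91*p - 147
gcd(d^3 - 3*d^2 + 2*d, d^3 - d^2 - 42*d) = d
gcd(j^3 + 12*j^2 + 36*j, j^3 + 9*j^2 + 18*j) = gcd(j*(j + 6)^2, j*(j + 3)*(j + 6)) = j^2 + 6*j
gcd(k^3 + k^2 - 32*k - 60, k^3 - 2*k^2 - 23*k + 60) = k + 5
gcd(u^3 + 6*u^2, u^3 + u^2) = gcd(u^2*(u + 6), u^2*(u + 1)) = u^2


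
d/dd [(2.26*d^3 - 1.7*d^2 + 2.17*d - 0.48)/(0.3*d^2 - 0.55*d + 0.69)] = (0.678*d^4 - 2.486*d^3 + 4.9622*d^2 - 2.058*d + 1.2333)/(0.09*d^4 - 0.33*d^3 + 0.7165*d^2 - 0.759*d + 0.4761)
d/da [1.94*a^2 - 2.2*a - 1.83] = 3.88*a - 2.2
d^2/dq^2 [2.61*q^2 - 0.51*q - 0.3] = 5.22000000000000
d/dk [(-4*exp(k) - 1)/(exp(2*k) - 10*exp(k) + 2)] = 2*(2*exp(2*k) + exp(k) - 9)*exp(k)/(exp(4*k) - 20*exp(3*k) + 104*exp(2*k) - 40*exp(k) + 4)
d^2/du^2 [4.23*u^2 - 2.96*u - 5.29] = 8.46000000000000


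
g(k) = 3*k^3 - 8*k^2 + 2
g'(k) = 9*k^2 - 16*k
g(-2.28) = -75.14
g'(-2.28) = 83.27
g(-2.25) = -72.67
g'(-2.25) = 81.56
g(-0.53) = -0.69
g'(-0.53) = 11.01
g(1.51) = -5.91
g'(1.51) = -3.64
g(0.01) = 2.00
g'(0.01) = -0.16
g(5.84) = 326.69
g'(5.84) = 213.51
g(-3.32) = -195.96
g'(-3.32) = 152.32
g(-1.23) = -15.69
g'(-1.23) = 33.30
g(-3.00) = -151.00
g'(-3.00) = 129.00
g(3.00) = 11.00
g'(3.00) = 33.00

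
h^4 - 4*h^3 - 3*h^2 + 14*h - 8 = (h - 4)*(h - 1)^2*(h + 2)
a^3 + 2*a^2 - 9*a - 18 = (a - 3)*(a + 2)*(a + 3)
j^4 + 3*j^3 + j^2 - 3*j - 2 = (j - 1)*(j + 1)^2*(j + 2)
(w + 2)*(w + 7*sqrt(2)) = w^2 + 2*w + 7*sqrt(2)*w + 14*sqrt(2)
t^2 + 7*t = t*(t + 7)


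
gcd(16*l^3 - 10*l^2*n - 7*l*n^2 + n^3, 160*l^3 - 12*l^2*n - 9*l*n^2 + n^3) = 8*l - n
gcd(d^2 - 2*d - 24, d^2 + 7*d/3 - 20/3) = d + 4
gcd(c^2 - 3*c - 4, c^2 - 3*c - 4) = c^2 - 3*c - 4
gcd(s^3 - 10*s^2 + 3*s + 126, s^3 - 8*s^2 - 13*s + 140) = s - 7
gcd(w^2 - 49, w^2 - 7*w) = w - 7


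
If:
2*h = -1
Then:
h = -1/2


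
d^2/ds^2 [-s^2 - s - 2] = -2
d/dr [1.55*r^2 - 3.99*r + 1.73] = 3.1*r - 3.99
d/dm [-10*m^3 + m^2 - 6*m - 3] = -30*m^2 + 2*m - 6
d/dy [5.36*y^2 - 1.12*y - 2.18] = 10.72*y - 1.12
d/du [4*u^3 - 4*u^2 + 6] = 4*u*(3*u - 2)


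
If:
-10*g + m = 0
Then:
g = m/10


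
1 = 1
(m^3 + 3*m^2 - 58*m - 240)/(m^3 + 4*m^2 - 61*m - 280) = (m + 6)/(m + 7)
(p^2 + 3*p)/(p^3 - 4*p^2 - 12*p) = (p + 3)/(p^2 - 4*p - 12)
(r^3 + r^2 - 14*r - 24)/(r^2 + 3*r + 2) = (r^2 - r - 12)/(r + 1)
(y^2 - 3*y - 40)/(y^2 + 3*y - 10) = (y - 8)/(y - 2)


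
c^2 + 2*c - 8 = (c - 2)*(c + 4)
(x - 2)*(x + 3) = x^2 + x - 6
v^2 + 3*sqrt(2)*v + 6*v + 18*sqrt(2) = (v + 6)*(v + 3*sqrt(2))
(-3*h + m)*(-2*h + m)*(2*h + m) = 12*h^3 - 4*h^2*m - 3*h*m^2 + m^3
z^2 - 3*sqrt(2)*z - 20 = (z - 5*sqrt(2))*(z + 2*sqrt(2))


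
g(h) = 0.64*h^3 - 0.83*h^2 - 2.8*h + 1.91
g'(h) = 1.92*h^2 - 1.66*h - 2.8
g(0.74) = -0.36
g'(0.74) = -2.98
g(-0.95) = 3.27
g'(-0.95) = 0.51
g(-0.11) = 2.21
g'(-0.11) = -2.59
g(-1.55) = 1.87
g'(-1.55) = 4.39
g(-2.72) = -9.49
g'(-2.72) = 15.92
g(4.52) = 31.40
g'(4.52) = 28.92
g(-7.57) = -302.09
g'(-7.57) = 119.79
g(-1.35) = 2.60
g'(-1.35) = 2.94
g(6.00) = 93.47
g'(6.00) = 56.36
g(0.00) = 1.91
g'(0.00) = -2.80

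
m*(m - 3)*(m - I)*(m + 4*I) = m^4 - 3*m^3 + 3*I*m^3 + 4*m^2 - 9*I*m^2 - 12*m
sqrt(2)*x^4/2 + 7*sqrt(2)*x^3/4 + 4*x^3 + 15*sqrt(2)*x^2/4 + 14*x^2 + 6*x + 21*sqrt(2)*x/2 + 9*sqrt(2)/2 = (x + 1/2)*(x + 3)*(x + 3*sqrt(2))*(sqrt(2)*x/2 + 1)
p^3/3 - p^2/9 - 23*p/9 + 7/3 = (p/3 + 1)*(p - 7/3)*(p - 1)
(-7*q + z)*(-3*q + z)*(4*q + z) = 84*q^3 - 19*q^2*z - 6*q*z^2 + z^3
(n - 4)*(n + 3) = n^2 - n - 12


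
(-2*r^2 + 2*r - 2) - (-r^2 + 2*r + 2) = -r^2 - 4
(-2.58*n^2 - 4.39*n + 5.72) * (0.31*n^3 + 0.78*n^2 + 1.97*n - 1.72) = -0.7998*n^5 - 3.3733*n^4 - 6.7336*n^3 + 0.250900000000001*n^2 + 18.8192*n - 9.8384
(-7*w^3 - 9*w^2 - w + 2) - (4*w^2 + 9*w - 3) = -7*w^3 - 13*w^2 - 10*w + 5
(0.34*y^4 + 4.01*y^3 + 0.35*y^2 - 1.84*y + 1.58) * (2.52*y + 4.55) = 0.8568*y^5 + 11.6522*y^4 + 19.1275*y^3 - 3.0443*y^2 - 4.3904*y + 7.189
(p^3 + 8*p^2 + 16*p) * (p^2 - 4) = p^5 + 8*p^4 + 12*p^3 - 32*p^2 - 64*p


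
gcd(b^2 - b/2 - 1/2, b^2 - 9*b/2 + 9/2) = 1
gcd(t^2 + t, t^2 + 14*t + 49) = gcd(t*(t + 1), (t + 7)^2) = 1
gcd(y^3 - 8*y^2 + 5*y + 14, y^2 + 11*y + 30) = 1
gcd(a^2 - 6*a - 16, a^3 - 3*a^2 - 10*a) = a + 2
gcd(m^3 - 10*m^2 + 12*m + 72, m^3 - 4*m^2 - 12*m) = m^2 - 4*m - 12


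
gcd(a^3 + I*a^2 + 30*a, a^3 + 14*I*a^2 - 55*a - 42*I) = a + 6*I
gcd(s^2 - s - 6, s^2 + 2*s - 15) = s - 3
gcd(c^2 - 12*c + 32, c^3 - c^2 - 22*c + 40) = c - 4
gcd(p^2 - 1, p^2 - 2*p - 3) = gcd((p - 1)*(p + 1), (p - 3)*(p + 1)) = p + 1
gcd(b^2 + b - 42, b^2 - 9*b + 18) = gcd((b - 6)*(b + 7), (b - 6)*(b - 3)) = b - 6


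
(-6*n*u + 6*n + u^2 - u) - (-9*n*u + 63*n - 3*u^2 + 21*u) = 3*n*u - 57*n + 4*u^2 - 22*u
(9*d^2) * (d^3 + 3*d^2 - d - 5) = 9*d^5 + 27*d^4 - 9*d^3 - 45*d^2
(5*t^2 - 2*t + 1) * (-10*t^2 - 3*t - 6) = -50*t^4 + 5*t^3 - 34*t^2 + 9*t - 6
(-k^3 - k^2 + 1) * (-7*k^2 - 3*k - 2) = 7*k^5 + 10*k^4 + 5*k^3 - 5*k^2 - 3*k - 2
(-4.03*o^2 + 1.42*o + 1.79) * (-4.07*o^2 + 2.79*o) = 16.4021*o^4 - 17.0231*o^3 - 3.3235*o^2 + 4.9941*o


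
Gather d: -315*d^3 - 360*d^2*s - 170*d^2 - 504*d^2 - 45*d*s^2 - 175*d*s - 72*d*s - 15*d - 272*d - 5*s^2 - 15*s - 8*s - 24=-315*d^3 + d^2*(-360*s - 674) + d*(-45*s^2 - 247*s - 287) - 5*s^2 - 23*s - 24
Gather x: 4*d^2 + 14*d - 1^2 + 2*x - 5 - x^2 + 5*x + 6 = 4*d^2 + 14*d - x^2 + 7*x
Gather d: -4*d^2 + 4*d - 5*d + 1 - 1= -4*d^2 - d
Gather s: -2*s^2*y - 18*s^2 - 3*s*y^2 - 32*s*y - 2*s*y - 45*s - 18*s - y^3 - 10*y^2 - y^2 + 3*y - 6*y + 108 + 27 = s^2*(-2*y - 18) + s*(-3*y^2 - 34*y - 63) - y^3 - 11*y^2 - 3*y + 135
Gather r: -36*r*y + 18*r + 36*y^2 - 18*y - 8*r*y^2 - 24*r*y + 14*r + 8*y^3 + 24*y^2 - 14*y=r*(-8*y^2 - 60*y + 32) + 8*y^3 + 60*y^2 - 32*y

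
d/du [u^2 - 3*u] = 2*u - 3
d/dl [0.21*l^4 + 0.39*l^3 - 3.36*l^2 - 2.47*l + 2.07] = 0.84*l^3 + 1.17*l^2 - 6.72*l - 2.47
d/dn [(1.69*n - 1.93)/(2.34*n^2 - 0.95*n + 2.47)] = (-3.9546*n^2 + 9.0324*n + 2.3408)/(5.4756*n^4 - 4.446*n^3 + 12.4621*n^2 - 4.693*n + 6.1009)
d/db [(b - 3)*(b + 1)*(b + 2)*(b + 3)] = 4*b^3 + 9*b^2 - 14*b - 27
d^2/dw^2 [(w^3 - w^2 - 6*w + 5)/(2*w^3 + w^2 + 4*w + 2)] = 6*(-2*w^6 - 32*w^5 + 28*w^4 + 56*w^3 + 103*w^2 + 16*w + 38)/(8*w^9 + 12*w^8 + 54*w^7 + 73*w^6 + 132*w^5 + 150*w^4 + 136*w^3 + 108*w^2 + 48*w + 8)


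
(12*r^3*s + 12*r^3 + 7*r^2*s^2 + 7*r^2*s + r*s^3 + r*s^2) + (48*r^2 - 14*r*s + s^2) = 12*r^3*s + 12*r^3 + 7*r^2*s^2 + 7*r^2*s + 48*r^2 + r*s^3 + r*s^2 - 14*r*s + s^2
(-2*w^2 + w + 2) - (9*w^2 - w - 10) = -11*w^2 + 2*w + 12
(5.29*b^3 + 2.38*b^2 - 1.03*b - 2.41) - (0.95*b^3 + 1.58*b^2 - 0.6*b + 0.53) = 4.34*b^3 + 0.8*b^2 - 0.43*b - 2.94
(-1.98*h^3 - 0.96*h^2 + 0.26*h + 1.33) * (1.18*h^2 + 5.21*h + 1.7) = -2.3364*h^5 - 11.4486*h^4 - 8.0608*h^3 + 1.292*h^2 + 7.3713*h + 2.261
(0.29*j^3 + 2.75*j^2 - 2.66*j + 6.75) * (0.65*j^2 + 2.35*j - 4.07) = 0.1885*j^5 + 2.469*j^4 + 3.5532*j^3 - 13.056*j^2 + 26.6887*j - 27.4725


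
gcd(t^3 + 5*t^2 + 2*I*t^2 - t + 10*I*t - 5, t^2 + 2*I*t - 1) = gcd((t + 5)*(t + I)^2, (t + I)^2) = t^2 + 2*I*t - 1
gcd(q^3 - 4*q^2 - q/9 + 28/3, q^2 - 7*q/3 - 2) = q - 3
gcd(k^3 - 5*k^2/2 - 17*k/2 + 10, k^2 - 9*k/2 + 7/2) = k - 1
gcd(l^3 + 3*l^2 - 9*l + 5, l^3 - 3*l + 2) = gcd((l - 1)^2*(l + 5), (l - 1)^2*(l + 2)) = l^2 - 2*l + 1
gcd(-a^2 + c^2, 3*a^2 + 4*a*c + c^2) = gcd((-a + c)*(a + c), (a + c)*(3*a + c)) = a + c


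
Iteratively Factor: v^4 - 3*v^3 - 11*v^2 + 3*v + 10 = (v - 5)*(v^3 + 2*v^2 - v - 2) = (v - 5)*(v + 1)*(v^2 + v - 2) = (v - 5)*(v - 1)*(v + 1)*(v + 2)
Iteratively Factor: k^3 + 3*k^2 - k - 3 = (k - 1)*(k^2 + 4*k + 3) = (k - 1)*(k + 3)*(k + 1)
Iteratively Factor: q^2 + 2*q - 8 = (q + 4)*(q - 2)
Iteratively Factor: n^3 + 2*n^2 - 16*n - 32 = (n + 4)*(n^2 - 2*n - 8) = (n - 4)*(n + 4)*(n + 2)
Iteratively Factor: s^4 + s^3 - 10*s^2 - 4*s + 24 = (s - 2)*(s^3 + 3*s^2 - 4*s - 12) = (s - 2)*(s + 3)*(s^2 - 4) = (s - 2)^2*(s + 3)*(s + 2)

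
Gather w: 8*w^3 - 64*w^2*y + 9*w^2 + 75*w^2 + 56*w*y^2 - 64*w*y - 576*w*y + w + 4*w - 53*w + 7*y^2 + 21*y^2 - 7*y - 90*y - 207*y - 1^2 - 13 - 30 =8*w^3 + w^2*(84 - 64*y) + w*(56*y^2 - 640*y - 48) + 28*y^2 - 304*y - 44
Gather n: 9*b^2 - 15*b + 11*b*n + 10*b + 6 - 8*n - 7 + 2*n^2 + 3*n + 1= 9*b^2 - 5*b + 2*n^2 + n*(11*b - 5)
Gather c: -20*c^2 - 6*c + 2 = -20*c^2 - 6*c + 2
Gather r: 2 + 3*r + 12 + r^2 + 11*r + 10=r^2 + 14*r + 24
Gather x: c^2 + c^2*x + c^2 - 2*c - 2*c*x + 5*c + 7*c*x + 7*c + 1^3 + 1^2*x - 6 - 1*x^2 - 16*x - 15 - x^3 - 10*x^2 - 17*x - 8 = 2*c^2 + 10*c - x^3 - 11*x^2 + x*(c^2 + 5*c - 32) - 28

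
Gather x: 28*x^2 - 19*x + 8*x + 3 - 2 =28*x^2 - 11*x + 1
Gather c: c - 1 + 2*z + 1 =c + 2*z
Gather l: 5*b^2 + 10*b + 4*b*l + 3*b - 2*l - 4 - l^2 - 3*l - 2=5*b^2 + 13*b - l^2 + l*(4*b - 5) - 6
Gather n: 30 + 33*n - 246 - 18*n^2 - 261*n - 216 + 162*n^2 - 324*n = 144*n^2 - 552*n - 432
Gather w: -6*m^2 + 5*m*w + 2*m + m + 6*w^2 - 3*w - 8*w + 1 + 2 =-6*m^2 + 3*m + 6*w^2 + w*(5*m - 11) + 3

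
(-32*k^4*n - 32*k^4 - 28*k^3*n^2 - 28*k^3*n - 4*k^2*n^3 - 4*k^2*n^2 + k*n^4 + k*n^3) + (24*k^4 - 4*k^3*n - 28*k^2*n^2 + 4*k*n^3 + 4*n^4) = -32*k^4*n - 8*k^4 - 28*k^3*n^2 - 32*k^3*n - 4*k^2*n^3 - 32*k^2*n^2 + k*n^4 + 5*k*n^3 + 4*n^4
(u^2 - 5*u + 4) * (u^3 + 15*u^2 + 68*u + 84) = u^5 + 10*u^4 - 3*u^3 - 196*u^2 - 148*u + 336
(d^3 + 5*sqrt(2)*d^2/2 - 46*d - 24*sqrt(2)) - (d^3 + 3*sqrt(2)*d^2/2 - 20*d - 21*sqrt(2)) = sqrt(2)*d^2 - 26*d - 3*sqrt(2)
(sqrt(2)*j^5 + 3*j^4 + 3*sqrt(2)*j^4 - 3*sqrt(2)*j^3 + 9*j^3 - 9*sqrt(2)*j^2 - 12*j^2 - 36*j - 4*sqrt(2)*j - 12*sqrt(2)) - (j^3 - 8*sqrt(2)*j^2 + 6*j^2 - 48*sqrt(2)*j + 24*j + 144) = sqrt(2)*j^5 + 3*j^4 + 3*sqrt(2)*j^4 - 3*sqrt(2)*j^3 + 8*j^3 - 18*j^2 - sqrt(2)*j^2 - 60*j + 44*sqrt(2)*j - 144 - 12*sqrt(2)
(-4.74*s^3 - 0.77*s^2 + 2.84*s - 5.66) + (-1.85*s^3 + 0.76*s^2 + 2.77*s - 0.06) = -6.59*s^3 - 0.01*s^2 + 5.61*s - 5.72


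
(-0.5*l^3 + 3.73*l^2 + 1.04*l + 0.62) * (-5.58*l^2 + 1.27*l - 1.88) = 2.79*l^5 - 21.4484*l^4 - 0.126100000000001*l^3 - 9.1512*l^2 - 1.1678*l - 1.1656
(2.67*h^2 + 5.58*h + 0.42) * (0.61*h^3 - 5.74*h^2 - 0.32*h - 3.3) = 1.6287*h^5 - 11.922*h^4 - 32.6274*h^3 - 13.0074*h^2 - 18.5484*h - 1.386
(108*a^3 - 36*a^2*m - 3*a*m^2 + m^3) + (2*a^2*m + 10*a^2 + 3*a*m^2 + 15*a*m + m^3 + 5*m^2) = 108*a^3 - 34*a^2*m + 10*a^2 + 15*a*m + 2*m^3 + 5*m^2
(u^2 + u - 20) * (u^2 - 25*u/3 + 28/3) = u^4 - 22*u^3/3 - 19*u^2 + 176*u - 560/3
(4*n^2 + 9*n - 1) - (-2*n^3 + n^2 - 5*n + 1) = 2*n^3 + 3*n^2 + 14*n - 2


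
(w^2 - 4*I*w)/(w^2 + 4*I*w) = (w - 4*I)/(w + 4*I)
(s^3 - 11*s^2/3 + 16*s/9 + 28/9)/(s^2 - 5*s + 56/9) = (3*s^2 - 4*s - 4)/(3*s - 8)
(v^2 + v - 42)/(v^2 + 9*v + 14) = (v - 6)/(v + 2)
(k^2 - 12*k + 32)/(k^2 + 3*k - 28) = (k - 8)/(k + 7)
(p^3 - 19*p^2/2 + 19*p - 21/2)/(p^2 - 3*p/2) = p - 8 + 7/p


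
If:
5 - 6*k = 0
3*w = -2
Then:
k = 5/6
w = -2/3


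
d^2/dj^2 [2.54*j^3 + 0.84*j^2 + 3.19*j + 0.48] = 15.24*j + 1.68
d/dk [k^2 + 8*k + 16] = 2*k + 8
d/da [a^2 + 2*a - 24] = 2*a + 2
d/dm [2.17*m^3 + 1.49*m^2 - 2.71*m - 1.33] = 6.51*m^2 + 2.98*m - 2.71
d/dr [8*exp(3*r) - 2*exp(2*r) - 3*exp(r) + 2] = (24*exp(2*r) - 4*exp(r) - 3)*exp(r)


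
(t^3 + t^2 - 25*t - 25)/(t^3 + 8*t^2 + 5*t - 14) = (t^3 + t^2 - 25*t - 25)/(t^3 + 8*t^2 + 5*t - 14)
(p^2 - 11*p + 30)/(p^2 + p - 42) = (p - 5)/(p + 7)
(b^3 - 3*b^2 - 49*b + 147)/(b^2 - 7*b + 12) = (b^2 - 49)/(b - 4)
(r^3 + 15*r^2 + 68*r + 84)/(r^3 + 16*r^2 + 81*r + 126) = (r + 2)/(r + 3)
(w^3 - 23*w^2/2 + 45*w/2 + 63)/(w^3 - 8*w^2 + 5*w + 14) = (w^2 - 9*w/2 - 9)/(w^2 - w - 2)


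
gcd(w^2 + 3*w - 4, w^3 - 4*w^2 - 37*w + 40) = w - 1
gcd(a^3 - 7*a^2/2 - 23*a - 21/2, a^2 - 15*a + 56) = a - 7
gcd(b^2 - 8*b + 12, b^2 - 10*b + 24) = b - 6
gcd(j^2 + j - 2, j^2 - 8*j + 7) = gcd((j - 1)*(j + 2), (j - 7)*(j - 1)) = j - 1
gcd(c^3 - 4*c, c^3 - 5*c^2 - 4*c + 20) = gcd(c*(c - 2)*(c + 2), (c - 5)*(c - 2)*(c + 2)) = c^2 - 4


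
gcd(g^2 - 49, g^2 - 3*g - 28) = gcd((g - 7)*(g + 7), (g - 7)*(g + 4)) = g - 7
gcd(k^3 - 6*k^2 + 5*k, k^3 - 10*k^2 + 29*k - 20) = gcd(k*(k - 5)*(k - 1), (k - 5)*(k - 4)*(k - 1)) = k^2 - 6*k + 5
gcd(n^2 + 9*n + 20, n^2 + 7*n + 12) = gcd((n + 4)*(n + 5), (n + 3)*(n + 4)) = n + 4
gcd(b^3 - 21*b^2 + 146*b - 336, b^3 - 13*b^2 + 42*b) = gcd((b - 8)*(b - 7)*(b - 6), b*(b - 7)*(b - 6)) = b^2 - 13*b + 42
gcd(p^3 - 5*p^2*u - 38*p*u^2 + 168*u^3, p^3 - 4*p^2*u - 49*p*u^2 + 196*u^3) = p^2 - 11*p*u + 28*u^2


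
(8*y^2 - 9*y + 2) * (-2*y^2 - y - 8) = -16*y^4 + 10*y^3 - 59*y^2 + 70*y - 16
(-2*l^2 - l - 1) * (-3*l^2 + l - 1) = 6*l^4 + l^3 + 4*l^2 + 1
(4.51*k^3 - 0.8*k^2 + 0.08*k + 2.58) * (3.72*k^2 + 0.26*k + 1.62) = 16.7772*k^5 - 1.8034*k^4 + 7.3958*k^3 + 8.3224*k^2 + 0.8004*k + 4.1796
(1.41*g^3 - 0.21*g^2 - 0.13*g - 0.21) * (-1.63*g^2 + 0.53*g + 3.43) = -2.2983*g^5 + 1.0896*g^4 + 4.9369*g^3 - 0.4469*g^2 - 0.5572*g - 0.7203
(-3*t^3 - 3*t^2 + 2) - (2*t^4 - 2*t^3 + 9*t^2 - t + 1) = -2*t^4 - t^3 - 12*t^2 + t + 1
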